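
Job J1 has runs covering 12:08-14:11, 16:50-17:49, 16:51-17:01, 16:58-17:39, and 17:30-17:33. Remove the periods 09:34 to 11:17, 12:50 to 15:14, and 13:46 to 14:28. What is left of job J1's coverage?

12:08–12:50, 16:50–17:49

First set merges to 12:08–14:11, 16:50–17:49.
Second set merges to 09:34–11:17, 12:50–15:14.
12:08–14:11 minus B → 12:08–12:50.
16:50–17:49: no B overlap → unchanged.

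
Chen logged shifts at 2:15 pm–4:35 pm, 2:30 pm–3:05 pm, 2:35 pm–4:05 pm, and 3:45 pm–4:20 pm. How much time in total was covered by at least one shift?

Merged: 2:15 pm–4:35 pm.
Length: 2 h 20 min.

2 h 20 min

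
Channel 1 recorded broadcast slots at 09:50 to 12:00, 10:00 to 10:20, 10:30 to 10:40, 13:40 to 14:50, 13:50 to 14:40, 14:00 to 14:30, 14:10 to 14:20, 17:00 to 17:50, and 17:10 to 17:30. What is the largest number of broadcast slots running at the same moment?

4

Sweep endpoints in order; track running count of active intervals.
Peak of 4 reached at 14:10.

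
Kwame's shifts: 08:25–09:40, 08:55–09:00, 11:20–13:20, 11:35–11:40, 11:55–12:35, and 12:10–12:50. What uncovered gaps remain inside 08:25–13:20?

09:40-11:20

Covered (merged): 08:25-09:40, 11:20-13:20.
Complement within 08:25-13:20: 09:40-11:20.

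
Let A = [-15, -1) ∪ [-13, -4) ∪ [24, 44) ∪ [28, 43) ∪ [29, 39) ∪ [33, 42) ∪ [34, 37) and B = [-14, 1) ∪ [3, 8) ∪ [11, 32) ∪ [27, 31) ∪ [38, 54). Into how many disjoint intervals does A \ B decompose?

Merge the first list: [-15, -1), [24, 44).
Merge the second list: [-14, 1), [3, 8), [11, 32), [38, 54).
A \ B = [-15, -14), [32, 38).
That is 2 disjoint pieces.

2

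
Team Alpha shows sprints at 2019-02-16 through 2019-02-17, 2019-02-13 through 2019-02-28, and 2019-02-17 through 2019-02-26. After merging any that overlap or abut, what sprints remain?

2019-02-13 through 2019-02-28

Sort by start: 2019-02-13 through 2019-02-28, 2019-02-16 through 2019-02-17, 2019-02-17 through 2019-02-26.
2019-02-16 through 2019-02-17 overlaps/touches 2019-02-13 through 2019-02-28 → extend to 2019-02-13 through 2019-02-28.
2019-02-17 through 2019-02-26 overlaps/touches 2019-02-13 through 2019-02-28 → extend to 2019-02-13 through 2019-02-28.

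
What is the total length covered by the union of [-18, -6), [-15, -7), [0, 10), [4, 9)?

Merged: [-18, -6), [0, 10).
Lengths: 12 + 10 = 22.

22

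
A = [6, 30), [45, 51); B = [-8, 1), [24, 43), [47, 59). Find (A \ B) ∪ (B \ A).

A \ B = [6, 24), [45, 47).
B \ A = [-8, 1), [30, 43), [51, 59).
Union of the two gives the symmetric difference.

[-8, 1) ∪ [6, 24) ∪ [30, 43) ∪ [45, 47) ∪ [51, 59)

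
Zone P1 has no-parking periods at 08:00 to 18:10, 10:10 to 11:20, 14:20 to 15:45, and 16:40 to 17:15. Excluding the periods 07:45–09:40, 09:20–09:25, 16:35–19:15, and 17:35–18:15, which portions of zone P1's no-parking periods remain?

09:40-16:35

First set merges to 08:00-18:10.
Second set merges to 07:45-09:40, 16:35-19:15.
08:00-18:10 with B removed leaves 09:40-16:35.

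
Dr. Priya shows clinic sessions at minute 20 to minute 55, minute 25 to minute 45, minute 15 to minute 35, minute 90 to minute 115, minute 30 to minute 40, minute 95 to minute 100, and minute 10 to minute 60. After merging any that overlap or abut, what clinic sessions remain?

Sort by start: minute 10 to minute 60, minute 15 to minute 35, minute 20 to minute 55, minute 25 to minute 45, minute 30 to minute 40, minute 90 to minute 115, minute 95 to minute 100.
minute 15 to minute 35 overlaps/touches minute 10 to minute 60 → extend to minute 10 to minute 60.
minute 20 to minute 55 overlaps/touches minute 10 to minute 60 → extend to minute 10 to minute 60.
minute 25 to minute 45 overlaps/touches minute 10 to minute 60 → extend to minute 10 to minute 60.
minute 30 to minute 40 overlaps/touches minute 10 to minute 60 → extend to minute 10 to minute 60.
minute 90 to minute 115 is disjoint → start new block.
minute 95 to minute 100 overlaps/touches minute 90 to minute 115 → extend to minute 90 to minute 115.

minute 10 to minute 60, minute 90 to minute 115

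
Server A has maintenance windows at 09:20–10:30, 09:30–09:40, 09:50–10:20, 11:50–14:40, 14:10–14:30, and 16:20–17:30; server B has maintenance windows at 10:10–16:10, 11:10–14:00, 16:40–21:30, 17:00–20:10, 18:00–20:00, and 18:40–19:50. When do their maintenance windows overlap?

10:10–10:30, 11:50–14:40, 16:40–17:30

First set merges to 09:20–10:30, 11:50–14:40, 16:20–17:30.
Second set merges to 10:10–16:10, 16:40–21:30.
09:20–10:30 meets the second set on 10:10–10:30.
11:50–14:40 meets the second set on 11:50–14:40.
16:20–17:30 meets the second set on 16:40–17:30.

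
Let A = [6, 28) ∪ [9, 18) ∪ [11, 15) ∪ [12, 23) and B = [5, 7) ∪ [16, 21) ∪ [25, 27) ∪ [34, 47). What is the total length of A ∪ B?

First set merges to [6, 28).
A ∪ B = [5, 28), [34, 47).
Total: 23 + 13 = 36.

36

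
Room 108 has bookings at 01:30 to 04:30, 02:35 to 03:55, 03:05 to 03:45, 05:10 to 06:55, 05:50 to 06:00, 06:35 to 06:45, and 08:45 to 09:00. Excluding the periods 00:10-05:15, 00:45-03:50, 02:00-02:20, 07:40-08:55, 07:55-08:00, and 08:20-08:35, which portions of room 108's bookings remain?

A, merged: 01:30–04:30, 05:10–06:55, 08:45–09:00.
B, merged: 00:10–05:15, 07:40–08:55.
01:30–04:30: fully covered by B → removed.
05:10–06:55 minus B → 05:15–06:55.
08:45–09:00 minus B → 08:55–09:00.

05:15–06:55, 08:55–09:00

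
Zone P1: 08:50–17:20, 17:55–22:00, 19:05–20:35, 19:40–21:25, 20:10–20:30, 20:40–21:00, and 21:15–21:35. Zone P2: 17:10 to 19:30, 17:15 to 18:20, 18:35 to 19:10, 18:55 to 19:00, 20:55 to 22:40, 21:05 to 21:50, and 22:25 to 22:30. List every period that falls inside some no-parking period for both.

17:10–17:20, 17:55–19:30, 20:55–22:00

First set merges to 08:50–17:20, 17:55–22:00.
Second set merges to 17:10–19:30, 20:55–22:40.
08:50–17:20 ∩ B → 17:10–17:20.
17:55–22:00 ∩ B → 17:55–19:30, 20:55–22:00.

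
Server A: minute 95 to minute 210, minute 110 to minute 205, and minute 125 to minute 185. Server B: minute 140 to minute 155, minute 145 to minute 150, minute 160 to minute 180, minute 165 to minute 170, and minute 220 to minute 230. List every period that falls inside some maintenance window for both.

minute 140 to minute 155, minute 160 to minute 180

Merge the first list: minute 95 to minute 210.
Merge the second list: minute 140 to minute 155, minute 160 to minute 180, minute 220 to minute 230.
minute 95 to minute 210 ∩ B → minute 140 to minute 155, minute 160 to minute 180.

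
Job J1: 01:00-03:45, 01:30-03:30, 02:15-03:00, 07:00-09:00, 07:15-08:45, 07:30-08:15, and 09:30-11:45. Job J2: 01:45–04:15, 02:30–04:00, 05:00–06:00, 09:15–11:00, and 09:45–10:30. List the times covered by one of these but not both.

First set merges to 01:00–03:45, 07:00–09:00, 09:30–11:45.
Second set merges to 01:45–04:15, 05:00–06:00, 09:15–11:00.
Only in the first: 01:00–01:45, 07:00–09:00, 11:00–11:45.
Only in the second: 03:45–04:15, 05:00–06:00, 09:15–09:30.
Together these are the periods covered by exactly one.

01:00–01:45, 03:45–04:15, 05:00–06:00, 07:00–09:00, 09:15–09:30, 11:00–11:45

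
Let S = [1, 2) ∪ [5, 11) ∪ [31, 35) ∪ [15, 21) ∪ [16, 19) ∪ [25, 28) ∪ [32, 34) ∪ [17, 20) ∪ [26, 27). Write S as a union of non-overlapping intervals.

[1, 2) ∪ [5, 11) ∪ [15, 21) ∪ [25, 28) ∪ [31, 35)

Sort by start: [1, 2), [5, 11), [15, 21), [16, 19), [17, 20), [25, 28), [26, 27), [31, 35), [32, 34).
[5, 11) is disjoint → start new block.
[15, 21) is disjoint → start new block.
[16, 19) overlaps/touches [15, 21) → extend to [15, 21).
[17, 20) overlaps/touches [15, 21) → extend to [15, 21).
[25, 28) is disjoint → start new block.
[26, 27) overlaps/touches [25, 28) → extend to [25, 28).
[31, 35) is disjoint → start new block.
[32, 34) overlaps/touches [31, 35) → extend to [31, 35).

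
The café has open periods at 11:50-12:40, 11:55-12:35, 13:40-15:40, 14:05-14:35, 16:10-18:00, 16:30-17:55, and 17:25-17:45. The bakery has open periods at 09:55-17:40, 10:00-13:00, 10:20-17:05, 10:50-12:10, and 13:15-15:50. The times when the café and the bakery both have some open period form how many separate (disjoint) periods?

First set merges to 11:50-12:40, 13:40-15:40, 16:10-18:00.
Second set merges to 09:55-17:40.
A ∩ B = 11:50-12:40, 13:40-15:40, 16:10-17:40.
That is 3 disjoint pieces.

3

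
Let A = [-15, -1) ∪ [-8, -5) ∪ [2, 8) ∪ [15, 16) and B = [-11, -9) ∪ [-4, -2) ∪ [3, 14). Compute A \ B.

Merge the first list: [-15, -1), [2, 8), [15, 16).
[-15, -1) with B removed leaves [-15, -11), [-9, -4), [-2, -1).
[2, 8) with B removed leaves [2, 3).
[15, 16) is untouched.

[-15, -11) ∪ [-9, -4) ∪ [-2, -1) ∪ [2, 3) ∪ [15, 16)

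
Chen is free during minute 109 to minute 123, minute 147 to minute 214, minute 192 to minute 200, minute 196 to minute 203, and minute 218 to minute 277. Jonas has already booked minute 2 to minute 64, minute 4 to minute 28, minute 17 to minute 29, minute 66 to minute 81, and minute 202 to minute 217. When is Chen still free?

minute 109 to minute 123, minute 147 to minute 202, minute 218 to minute 277

First set merges to minute 109 to minute 123, minute 147 to minute 214, minute 218 to minute 277.
Second set merges to minute 2 to minute 64, minute 66 to minute 81, minute 202 to minute 217.
minute 109 to minute 123 is untouched.
minute 147 to minute 214 with B removed leaves minute 147 to minute 202.
minute 218 to minute 277 is untouched.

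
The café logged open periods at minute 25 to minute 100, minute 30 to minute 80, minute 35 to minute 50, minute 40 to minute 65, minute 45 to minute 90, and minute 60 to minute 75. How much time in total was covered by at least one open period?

Merged: minute 25 to minute 100.
Length: 75 minutes.

75 minutes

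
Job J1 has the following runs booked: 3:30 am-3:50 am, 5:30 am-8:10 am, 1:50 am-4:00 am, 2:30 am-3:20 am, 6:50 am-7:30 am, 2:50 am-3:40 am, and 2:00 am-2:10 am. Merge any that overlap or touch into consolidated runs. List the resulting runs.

Sort by start: 1:50 am-4:00 am, 2:00 am-2:10 am, 2:30 am-3:20 am, 2:50 am-3:40 am, 3:30 am-3:50 am, 5:30 am-8:10 am, 6:50 am-7:30 am.
2:00 am-2:10 am overlaps/touches 1:50 am-4:00 am → extend to 1:50 am-4:00 am.
2:30 am-3:20 am overlaps/touches 1:50 am-4:00 am → extend to 1:50 am-4:00 am.
2:50 am-3:40 am overlaps/touches 1:50 am-4:00 am → extend to 1:50 am-4:00 am.
3:30 am-3:50 am overlaps/touches 1:50 am-4:00 am → extend to 1:50 am-4:00 am.
5:30 am-8:10 am is disjoint → start new block.
6:50 am-7:30 am overlaps/touches 5:30 am-8:10 am → extend to 5:30 am-8:10 am.

1:50 am-4:00 am, 5:30 am-8:10 am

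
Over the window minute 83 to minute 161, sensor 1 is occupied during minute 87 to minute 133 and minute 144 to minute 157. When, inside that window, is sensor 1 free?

The merged coverage is minute 87 to minute 133, minute 144 to minute 157.
Uncovered inside minute 83 to minute 161: minute 83 to minute 87, minute 133 to minute 144, minute 157 to minute 161.

minute 83 to minute 87, minute 133 to minute 144, minute 157 to minute 161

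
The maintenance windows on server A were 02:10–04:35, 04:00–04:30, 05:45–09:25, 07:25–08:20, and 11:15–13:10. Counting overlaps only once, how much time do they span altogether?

Merged: 02:10–04:35, 05:45–09:25, 11:15–13:10.
Lengths: 2 h 25 min + 3 h 40 min + 1 h 55 min = 8 h.

8 h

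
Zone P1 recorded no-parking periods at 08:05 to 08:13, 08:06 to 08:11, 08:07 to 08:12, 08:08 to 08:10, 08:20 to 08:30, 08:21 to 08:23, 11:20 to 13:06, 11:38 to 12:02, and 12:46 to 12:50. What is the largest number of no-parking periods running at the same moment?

4

Walk the sorted start/end points keeping a running depth.
The depth first hits 4 at 08:08.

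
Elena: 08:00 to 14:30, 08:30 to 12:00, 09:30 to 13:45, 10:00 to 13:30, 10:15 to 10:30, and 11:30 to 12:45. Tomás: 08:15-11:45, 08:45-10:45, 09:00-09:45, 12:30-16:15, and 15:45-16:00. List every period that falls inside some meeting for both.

08:15–11:45, 12:30–14:30

Merge the first list: 08:00–14:30.
Merge the second list: 08:15–11:45, 12:30–16:15.
08:00–14:30 meets the second set on 08:15–11:45, 12:30–14:30.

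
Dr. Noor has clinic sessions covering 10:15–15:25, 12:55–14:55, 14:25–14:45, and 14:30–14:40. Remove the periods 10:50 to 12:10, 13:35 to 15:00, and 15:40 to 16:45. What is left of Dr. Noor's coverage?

10:15-10:50, 12:10-13:35, 15:00-15:25

Merge the first list: 10:15-15:25.
10:15-15:25 with B removed leaves 10:15-10:50, 12:10-13:35, 15:00-15:25.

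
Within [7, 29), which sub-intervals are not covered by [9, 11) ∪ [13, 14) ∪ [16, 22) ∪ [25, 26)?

[7, 9) ∪ [11, 13) ∪ [14, 16) ∪ [22, 25) ∪ [26, 29)

After merging, the occupied span is [9, 11), [13, 14), [16, 22), [25, 26).
Uncovered inside [7, 29): [7, 9), [11, 13), [14, 16), [22, 25), [26, 29).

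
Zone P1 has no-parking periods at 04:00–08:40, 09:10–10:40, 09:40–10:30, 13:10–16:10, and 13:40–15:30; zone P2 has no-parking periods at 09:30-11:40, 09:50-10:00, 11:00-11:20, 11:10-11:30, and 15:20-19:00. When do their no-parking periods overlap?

A, merged: 04:00–08:40, 09:10–10:40, 13:10–16:10.
B, merged: 09:30–11:40, 15:20–19:00.
04:00–08:40 falls entirely outside B.
09:10–10:40 overlaps B on 09:30–10:40.
13:10–16:10 overlaps B on 15:20–16:10.

09:30–10:40, 15:20–16:10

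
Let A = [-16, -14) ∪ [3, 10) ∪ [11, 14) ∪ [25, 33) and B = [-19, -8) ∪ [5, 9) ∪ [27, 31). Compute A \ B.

[3, 5) ∪ [9, 10) ∪ [11, 14) ∪ [25, 27) ∪ [31, 33)

[-16, -14) lies entirely inside B → drops out.
[3, 10) with B removed leaves [3, 5), [9, 10).
[11, 14) is untouched.
[25, 33) with B removed leaves [25, 27), [31, 33).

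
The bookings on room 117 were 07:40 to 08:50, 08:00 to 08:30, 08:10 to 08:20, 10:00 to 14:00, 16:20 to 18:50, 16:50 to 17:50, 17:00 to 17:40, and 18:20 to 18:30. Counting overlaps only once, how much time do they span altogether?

Merged: 07:40–08:50, 10:00–14:00, 16:20–18:50.
Lengths: 1 h 10 min + 4 h + 2 h 30 min = 7 h 40 min.

7 h 40 min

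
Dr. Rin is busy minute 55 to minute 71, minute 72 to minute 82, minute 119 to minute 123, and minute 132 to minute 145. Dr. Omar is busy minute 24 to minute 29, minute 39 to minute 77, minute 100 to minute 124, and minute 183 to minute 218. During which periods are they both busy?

minute 55 to minute 71 overlaps B on minute 55 to minute 71.
minute 72 to minute 82 overlaps B on minute 72 to minute 77.
minute 119 to minute 123 overlaps B on minute 119 to minute 123.
minute 132 to minute 145 falls entirely outside B.

minute 55 to minute 71, minute 72 to minute 77, minute 119 to minute 123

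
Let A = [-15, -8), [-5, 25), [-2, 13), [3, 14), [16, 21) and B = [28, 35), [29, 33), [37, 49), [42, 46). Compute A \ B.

[-15, -8) ∪ [-5, 25)

A, merged: [-15, -8), [-5, 25).
B, merged: [28, 35), [37, 49).
[-15, -8) is untouched.
[-5, 25) is untouched.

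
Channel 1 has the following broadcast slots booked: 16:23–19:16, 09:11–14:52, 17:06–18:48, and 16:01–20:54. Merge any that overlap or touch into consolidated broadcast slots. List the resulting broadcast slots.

Sort by start: 09:11-14:52, 16:01-20:54, 16:23-19:16, 17:06-18:48.
16:01-20:54 is disjoint → start new block.
16:23-19:16 overlaps/touches 16:01-20:54 → extend to 16:01-20:54.
17:06-18:48 overlaps/touches 16:01-20:54 → extend to 16:01-20:54.

09:11-14:52, 16:01-20:54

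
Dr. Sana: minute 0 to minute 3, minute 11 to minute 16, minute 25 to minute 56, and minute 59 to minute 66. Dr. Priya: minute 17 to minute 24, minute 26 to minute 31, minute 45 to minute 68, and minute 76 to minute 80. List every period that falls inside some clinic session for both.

minute 26 to minute 31, minute 45 to minute 56, minute 59 to minute 66

minute 0 to minute 3 falls entirely outside B.
minute 11 to minute 16 falls entirely outside B.
minute 25 to minute 56 overlaps B on minute 26 to minute 31, minute 45 to minute 56.
minute 59 to minute 66 overlaps B on minute 59 to minute 66.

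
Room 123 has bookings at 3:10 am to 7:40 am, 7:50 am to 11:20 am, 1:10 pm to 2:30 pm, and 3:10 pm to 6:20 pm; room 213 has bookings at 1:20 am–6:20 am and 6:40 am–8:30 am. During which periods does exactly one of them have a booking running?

A but not B: 6:20 am–6:40 am, 8:30 am–11:20 am, 1:10 pm–2:30 pm, 3:10 pm–6:20 pm.
B but not A: 1:20 am–3:10 am, 7:40 am–7:50 am.
Combining gives A △ B.

1:20 am–3:10 am, 6:20 am–6:40 am, 7:40 am–7:50 am, 8:30 am–11:20 am, 1:10 pm–2:30 pm, 3:10 pm–6:20 pm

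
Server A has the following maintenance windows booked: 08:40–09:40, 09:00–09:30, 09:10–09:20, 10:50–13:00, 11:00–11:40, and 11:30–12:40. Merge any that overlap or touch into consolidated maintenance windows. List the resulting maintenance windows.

09:00–09:30 overlaps/touches 08:40–09:40 → extend to 08:40–09:40.
09:10–09:20 overlaps/touches 08:40–09:40 → extend to 08:40–09:40.
10:50–13:00 is disjoint → start new block.
11:00–11:40 overlaps/touches 10:50–13:00 → extend to 10:50–13:00.
11:30–12:40 overlaps/touches 10:50–13:00 → extend to 10:50–13:00.

08:40–09:40, 10:50–13:00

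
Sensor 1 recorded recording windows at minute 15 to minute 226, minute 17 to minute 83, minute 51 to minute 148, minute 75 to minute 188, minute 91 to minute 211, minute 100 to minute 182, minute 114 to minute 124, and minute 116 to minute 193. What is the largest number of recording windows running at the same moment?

At minute 116, 7 of the intervals are simultaneously active.
No point has more.

7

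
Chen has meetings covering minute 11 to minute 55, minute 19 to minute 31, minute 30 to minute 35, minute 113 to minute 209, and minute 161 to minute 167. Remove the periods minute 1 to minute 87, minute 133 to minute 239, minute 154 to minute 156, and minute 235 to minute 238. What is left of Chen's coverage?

minute 113 to minute 133

A, merged: minute 11 to minute 55, minute 113 to minute 209.
B, merged: minute 1 to minute 87, minute 133 to minute 239.
minute 11 to minute 55: fully covered by B → removed.
minute 113 to minute 209 minus B → minute 113 to minute 133.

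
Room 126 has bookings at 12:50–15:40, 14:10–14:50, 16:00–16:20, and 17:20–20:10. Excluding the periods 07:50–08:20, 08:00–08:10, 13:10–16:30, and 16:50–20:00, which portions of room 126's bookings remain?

A, merged: 12:50–15:40, 16:00–16:20, 17:20–20:10.
B, merged: 07:50–08:20, 13:10–16:30, 16:50–20:00.
12:50–15:40 \ B = 12:50–13:10.
16:00–16:20: entirely removed.
17:20–20:10 \ B = 20:00–20:10.

12:50–13:10, 20:00–20:10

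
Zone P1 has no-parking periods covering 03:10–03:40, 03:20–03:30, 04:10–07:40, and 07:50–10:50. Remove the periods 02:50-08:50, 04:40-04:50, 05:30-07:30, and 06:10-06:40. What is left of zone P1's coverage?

08:50-10:50

First set merges to 03:10-03:40, 04:10-07:40, 07:50-10:50.
Second set merges to 02:50-08:50.
03:10-03:40 lies entirely inside B → drops out.
04:10-07:40 lies entirely inside B → drops out.
07:50-10:50 with B removed leaves 08:50-10:50.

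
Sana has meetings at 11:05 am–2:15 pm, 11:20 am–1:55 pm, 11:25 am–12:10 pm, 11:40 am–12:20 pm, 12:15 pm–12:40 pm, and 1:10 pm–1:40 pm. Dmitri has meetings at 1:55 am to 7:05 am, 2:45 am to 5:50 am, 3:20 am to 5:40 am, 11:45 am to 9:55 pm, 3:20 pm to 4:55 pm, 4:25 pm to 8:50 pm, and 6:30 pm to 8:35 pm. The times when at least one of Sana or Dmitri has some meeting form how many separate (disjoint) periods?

A, merged: 11:05 am–2:15 pm.
B, merged: 1:55 am–7:05 am, 11:45 am–9:55 pm.
A ∪ B = 1:55 am–7:05 am, 11:05 am–9:55 pm.
That is 2 disjoint pieces.

2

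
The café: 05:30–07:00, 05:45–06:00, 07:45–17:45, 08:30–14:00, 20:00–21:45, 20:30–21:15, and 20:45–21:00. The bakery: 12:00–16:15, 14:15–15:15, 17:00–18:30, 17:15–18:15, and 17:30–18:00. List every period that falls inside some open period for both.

12:00–16:15, 17:00–17:45

A, merged: 05:30–07:00, 07:45–17:45, 20:00–21:45.
B, merged: 12:00–16:15, 17:00–18:30.
05:30–07:00 falls entirely outside B.
07:45–17:45 overlaps B on 12:00–16:15, 17:00–17:45.
20:00–21:45 falls entirely outside B.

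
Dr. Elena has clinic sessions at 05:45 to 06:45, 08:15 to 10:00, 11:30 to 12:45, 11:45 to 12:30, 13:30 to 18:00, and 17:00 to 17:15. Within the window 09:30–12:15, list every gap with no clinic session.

Covered (merged): 05:45–06:45, 08:15–10:00, 11:30–12:45, 13:30–18:00.
Gaps within 09:30–12:15: 10:00–11:30.

10:00–11:30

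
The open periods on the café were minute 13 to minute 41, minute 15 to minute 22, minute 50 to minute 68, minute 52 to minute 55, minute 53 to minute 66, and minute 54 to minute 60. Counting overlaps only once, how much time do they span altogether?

Merged: minute 13 to minute 41, minute 50 to minute 68.
Lengths: 28 minutes + 18 minutes = 46 minutes.

46 minutes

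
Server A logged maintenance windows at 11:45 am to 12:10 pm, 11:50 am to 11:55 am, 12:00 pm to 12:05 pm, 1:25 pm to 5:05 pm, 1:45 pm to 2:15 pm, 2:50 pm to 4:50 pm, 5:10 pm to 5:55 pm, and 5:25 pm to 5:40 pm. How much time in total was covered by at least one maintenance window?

4 h 50 min

Merged: 11:45 am–12:10 pm, 1:25 pm–5:05 pm, 5:10 pm–5:55 pm.
Lengths: 25 min + 3 h 40 min + 45 min = 4 h 50 min.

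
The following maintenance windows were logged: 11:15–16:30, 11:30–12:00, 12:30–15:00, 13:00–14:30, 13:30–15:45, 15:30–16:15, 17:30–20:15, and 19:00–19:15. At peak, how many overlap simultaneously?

4

Sweep endpoints in order; track running count of active intervals.
Peak of 4 reached at 13:30.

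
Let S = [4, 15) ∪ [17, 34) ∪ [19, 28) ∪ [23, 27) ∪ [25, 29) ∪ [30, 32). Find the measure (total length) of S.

28

Merged: [4, 15), [17, 34).
Lengths: 11 + 17 = 28.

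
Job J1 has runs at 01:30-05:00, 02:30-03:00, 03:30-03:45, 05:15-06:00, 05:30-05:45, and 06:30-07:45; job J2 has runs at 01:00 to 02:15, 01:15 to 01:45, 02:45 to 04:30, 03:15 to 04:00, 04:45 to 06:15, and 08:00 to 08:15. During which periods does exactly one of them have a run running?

First set merges to 01:30-05:00, 05:15-06:00, 06:30-07:45.
Second set merges to 01:00-02:15, 02:45-04:30, 04:45-06:15, 08:00-08:15.
Only in the first: 02:15-02:45, 04:30-04:45, 06:30-07:45.
Only in the second: 01:00-01:30, 05:00-05:15, 06:00-06:15, 08:00-08:15.
Together these are the periods covered by exactly one.

01:00-01:30, 02:15-02:45, 04:30-04:45, 05:00-05:15, 06:00-06:15, 06:30-07:45, 08:00-08:15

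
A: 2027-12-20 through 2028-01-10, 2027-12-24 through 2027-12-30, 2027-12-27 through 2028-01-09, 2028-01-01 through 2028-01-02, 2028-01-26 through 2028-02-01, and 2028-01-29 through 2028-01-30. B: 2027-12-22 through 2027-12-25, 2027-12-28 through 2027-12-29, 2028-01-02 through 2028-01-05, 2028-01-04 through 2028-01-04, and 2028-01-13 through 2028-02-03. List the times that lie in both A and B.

2027-12-22 through 2027-12-25, 2027-12-28 through 2027-12-29, 2028-01-02 through 2028-01-05, 2028-01-26 through 2028-02-01

A, merged: 2027-12-20 through 2028-01-10, 2028-01-26 through 2028-02-01.
B, merged: 2027-12-22 through 2027-12-25, 2027-12-28 through 2027-12-29, 2028-01-02 through 2028-01-05, 2028-01-13 through 2028-02-03.
2027-12-20 through 2028-01-10 meets the second set on 2027-12-22 through 2027-12-25, 2027-12-28 through 2027-12-29, 2028-01-02 through 2028-01-05.
2028-01-26 through 2028-02-01 meets the second set on 2028-01-26 through 2028-02-01.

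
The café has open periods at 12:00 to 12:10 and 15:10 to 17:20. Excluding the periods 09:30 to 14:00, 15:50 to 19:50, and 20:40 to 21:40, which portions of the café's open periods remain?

15:10-15:50

12:00-12:10: fully covered by B → removed.
15:10-17:20 minus B → 15:10-15:50.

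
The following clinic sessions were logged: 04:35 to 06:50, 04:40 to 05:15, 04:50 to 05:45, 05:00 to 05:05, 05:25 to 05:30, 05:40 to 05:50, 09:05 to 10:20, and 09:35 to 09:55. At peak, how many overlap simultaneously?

Walk the sorted start/end points keeping a running depth.
The depth first hits 4 at 05:00.

4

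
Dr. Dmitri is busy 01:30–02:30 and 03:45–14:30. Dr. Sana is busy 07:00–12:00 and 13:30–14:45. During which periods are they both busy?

07:00-12:00, 13:30-14:30

01:30-02:30 meets no B interval.
03:45-14:30 ∩ B → 07:00-12:00, 13:30-14:30.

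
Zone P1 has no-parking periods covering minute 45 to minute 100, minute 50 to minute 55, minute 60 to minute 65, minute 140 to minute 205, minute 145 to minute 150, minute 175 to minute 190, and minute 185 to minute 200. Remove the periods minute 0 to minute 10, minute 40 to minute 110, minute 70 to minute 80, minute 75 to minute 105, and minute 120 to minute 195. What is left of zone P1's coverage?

A, merged: minute 45 to minute 100, minute 140 to minute 205.
B, merged: minute 0 to minute 10, minute 40 to minute 110, minute 120 to minute 195.
minute 45 to minute 100 lies entirely inside B → drops out.
minute 140 to minute 205 with B removed leaves minute 195 to minute 205.

minute 195 to minute 205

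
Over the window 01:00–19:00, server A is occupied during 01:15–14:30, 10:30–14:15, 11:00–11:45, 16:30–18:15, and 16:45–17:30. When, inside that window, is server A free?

01:00–01:15, 14:30–16:30, 18:15–19:00

After merging, the occupied span is 01:15–14:30, 16:30–18:15.
Complement within 01:00–19:00: 01:00–01:15, 14:30–16:30, 18:15–19:00.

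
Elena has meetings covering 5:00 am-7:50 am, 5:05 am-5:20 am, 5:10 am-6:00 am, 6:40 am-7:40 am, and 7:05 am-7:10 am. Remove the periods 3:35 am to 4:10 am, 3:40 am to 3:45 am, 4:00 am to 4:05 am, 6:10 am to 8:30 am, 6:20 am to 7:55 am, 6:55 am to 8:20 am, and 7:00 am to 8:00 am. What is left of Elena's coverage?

5:00 am–6:10 am

A, merged: 5:00 am–7:50 am.
B, merged: 3:35 am–4:10 am, 6:10 am–8:30 am.
5:00 am–7:50 am with B removed leaves 5:00 am–6:10 am.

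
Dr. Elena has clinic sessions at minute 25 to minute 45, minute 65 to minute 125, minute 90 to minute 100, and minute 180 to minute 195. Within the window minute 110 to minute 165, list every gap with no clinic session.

minute 125 to minute 165

The merged coverage is minute 25 to minute 45, minute 65 to minute 125, minute 180 to minute 195.
Gaps within minute 110 to minute 165: minute 125 to minute 165.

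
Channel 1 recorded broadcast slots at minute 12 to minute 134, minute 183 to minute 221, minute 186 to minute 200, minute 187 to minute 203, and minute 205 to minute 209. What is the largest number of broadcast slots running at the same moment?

3

Walk the sorted start/end points keeping a running depth.
The depth first hits 3 at minute 187.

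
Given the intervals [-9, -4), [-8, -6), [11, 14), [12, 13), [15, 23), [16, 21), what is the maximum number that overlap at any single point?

Sweep endpoints in order; track running count of active intervals.
Peak of 2 reached at -8.

2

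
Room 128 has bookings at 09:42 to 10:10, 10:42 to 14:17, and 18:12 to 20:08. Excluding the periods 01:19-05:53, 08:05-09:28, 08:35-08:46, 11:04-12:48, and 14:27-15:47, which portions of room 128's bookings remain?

Second set merges to 01:19–05:53, 08:05–09:28, 11:04–12:48, 14:27–15:47.
09:42–10:10 is untouched.
10:42–14:17 with B removed leaves 10:42–11:04, 12:48–14:17.
18:12–20:08 is untouched.

09:42–10:10, 10:42–11:04, 12:48–14:17, 18:12–20:08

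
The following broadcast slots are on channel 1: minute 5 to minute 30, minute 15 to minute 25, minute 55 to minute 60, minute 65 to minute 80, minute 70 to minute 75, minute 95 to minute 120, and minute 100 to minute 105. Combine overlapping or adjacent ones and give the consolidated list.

minute 15 to minute 25 overlaps/touches minute 5 to minute 30 → extend to minute 5 to minute 30.
minute 55 to minute 60 is disjoint → start new block.
minute 65 to minute 80 is disjoint → start new block.
minute 70 to minute 75 overlaps/touches minute 65 to minute 80 → extend to minute 65 to minute 80.
minute 95 to minute 120 is disjoint → start new block.
minute 100 to minute 105 overlaps/touches minute 95 to minute 120 → extend to minute 95 to minute 120.

minute 5 to minute 30, minute 55 to minute 60, minute 65 to minute 80, minute 95 to minute 120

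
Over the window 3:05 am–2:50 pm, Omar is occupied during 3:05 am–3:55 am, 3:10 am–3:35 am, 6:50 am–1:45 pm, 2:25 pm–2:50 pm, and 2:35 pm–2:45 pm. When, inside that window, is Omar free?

3:55 am-6:50 am, 1:45 pm-2:25 pm

After merging, the occupied span is 3:05 am-3:55 am, 6:50 am-1:45 pm, 2:25 pm-2:50 pm.
Complement within 3:05 am-2:50 pm: 3:55 am-6:50 am, 1:45 pm-2:25 pm.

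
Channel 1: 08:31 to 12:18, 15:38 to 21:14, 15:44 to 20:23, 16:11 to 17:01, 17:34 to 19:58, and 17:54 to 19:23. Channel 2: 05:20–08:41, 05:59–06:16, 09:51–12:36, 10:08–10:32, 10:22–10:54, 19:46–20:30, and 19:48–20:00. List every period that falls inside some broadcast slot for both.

08:31-08:41, 09:51-12:18, 19:46-20:30

Merge the first list: 08:31-12:18, 15:38-21:14.
Merge the second list: 05:20-08:41, 09:51-12:36, 19:46-20:30.
08:31-12:18 ∩ B → 08:31-08:41, 09:51-12:18.
15:38-21:14 ∩ B → 19:46-20:30.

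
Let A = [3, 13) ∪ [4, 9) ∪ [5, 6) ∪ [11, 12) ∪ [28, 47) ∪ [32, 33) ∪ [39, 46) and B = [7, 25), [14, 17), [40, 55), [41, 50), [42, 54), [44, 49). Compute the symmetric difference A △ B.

A, merged: [3, 13), [28, 47).
B, merged: [7, 25), [40, 55).
Only in the first: [3, 7), [28, 40).
Only in the second: [13, 25), [47, 55).
Together these are the periods covered by exactly one.

[3, 7) ∪ [13, 25) ∪ [28, 40) ∪ [47, 55)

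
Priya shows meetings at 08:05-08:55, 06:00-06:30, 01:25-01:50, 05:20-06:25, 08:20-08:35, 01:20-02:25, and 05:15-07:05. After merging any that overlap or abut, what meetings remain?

01:20-02:25, 05:15-07:05, 08:05-08:55

Sort by start: 01:20-02:25, 01:25-01:50, 05:15-07:05, 05:20-06:25, 06:00-06:30, 08:05-08:55, 08:20-08:35.
01:25-01:50 overlaps/touches 01:20-02:25 → extend to 01:20-02:25.
05:15-07:05 is disjoint → start new block.
05:20-06:25 overlaps/touches 05:15-07:05 → extend to 05:15-07:05.
06:00-06:30 overlaps/touches 05:15-07:05 → extend to 05:15-07:05.
08:05-08:55 is disjoint → start new block.
08:20-08:35 overlaps/touches 08:05-08:55 → extend to 08:05-08:55.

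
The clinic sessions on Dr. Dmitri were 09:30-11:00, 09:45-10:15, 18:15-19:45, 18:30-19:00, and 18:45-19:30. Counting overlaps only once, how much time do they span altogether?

Merged: 09:30–11:00, 18:15–19:45.
Lengths: 1 h 30 min + 1 h 30 min = 3 h.

3 h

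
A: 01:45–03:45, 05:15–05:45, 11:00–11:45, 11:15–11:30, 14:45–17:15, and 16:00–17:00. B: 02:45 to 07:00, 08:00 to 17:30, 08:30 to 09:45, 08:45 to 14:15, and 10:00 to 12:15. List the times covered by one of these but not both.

01:45–02:45, 03:45–05:15, 05:45–07:00, 08:00–11:00, 11:45–14:45, 17:15–17:30

A, merged: 01:45–03:45, 05:15–05:45, 11:00–11:45, 14:45–17:15.
B, merged: 02:45–07:00, 08:00–17:30.
A \ B = 01:45–02:45.
B \ A = 03:45–05:15, 05:45–07:00, 08:00–11:00, 11:45–14:45, 17:15–17:30.
Union of the two gives the symmetric difference.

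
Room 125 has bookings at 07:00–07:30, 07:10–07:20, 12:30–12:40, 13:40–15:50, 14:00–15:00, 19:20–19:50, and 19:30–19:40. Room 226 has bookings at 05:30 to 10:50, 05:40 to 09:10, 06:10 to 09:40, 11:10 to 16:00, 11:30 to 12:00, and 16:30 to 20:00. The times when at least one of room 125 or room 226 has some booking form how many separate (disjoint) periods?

First set merges to 07:00-07:30, 12:30-12:40, 13:40-15:50, 19:20-19:50.
Second set merges to 05:30-10:50, 11:10-16:00, 16:30-20:00.
A ∪ B = 05:30-10:50, 11:10-16:00, 16:30-20:00.
That is 3 disjoint pieces.

3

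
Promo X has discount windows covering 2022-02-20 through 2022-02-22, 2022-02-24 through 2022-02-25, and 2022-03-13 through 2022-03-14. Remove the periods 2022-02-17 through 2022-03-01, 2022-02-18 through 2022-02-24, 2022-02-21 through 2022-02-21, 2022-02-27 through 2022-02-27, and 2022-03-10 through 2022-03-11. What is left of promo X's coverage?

2022-03-13 through 2022-03-14

Second set merges to 2022-02-17 through 2022-03-01, 2022-03-10 through 2022-03-11.
2022-02-20 through 2022-02-22: entirely removed.
2022-02-24 through 2022-02-25: entirely removed.
2022-03-13 through 2022-03-14: nothing removed.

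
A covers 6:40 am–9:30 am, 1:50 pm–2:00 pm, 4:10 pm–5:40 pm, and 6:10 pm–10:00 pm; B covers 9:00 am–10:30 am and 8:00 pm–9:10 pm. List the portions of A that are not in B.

6:40 am–9:30 am \ B = 6:40 am–9:00 am.
1:50 pm–2:00 pm: nothing removed.
4:10 pm–5:40 pm: nothing removed.
6:10 pm–10:00 pm \ B = 6:10 pm–8:00 pm, 9:10 pm–10:00 pm.

6:40 am–9:00 am, 1:50 pm–2:00 pm, 4:10 pm–5:40 pm, 6:10 pm–8:00 pm, 9:10 pm–10:00 pm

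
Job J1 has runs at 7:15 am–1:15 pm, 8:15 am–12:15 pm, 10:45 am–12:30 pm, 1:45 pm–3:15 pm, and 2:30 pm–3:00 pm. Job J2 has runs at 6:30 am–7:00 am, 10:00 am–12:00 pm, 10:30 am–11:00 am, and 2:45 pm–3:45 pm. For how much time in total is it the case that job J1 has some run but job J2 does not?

First set merges to 7:15 am-1:15 pm, 1:45 pm-3:15 pm.
Second set merges to 6:30 am-7:00 am, 10:00 am-12:00 pm, 2:45 pm-3:45 pm.
A \ B = 7:15 am-10:00 am, 12:00 pm-1:15 pm, 1:45 pm-2:45 pm.
Total: 2 h 45 min + 1 h 15 min + 1 h = 5 h.

5 h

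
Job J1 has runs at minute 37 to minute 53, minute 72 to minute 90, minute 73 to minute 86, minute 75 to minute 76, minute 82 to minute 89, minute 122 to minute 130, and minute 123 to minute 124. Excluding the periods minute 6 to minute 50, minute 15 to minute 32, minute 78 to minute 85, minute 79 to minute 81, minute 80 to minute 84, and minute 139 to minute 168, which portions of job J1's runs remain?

minute 50 to minute 53, minute 72 to minute 78, minute 85 to minute 90, minute 122 to minute 130

A, merged: minute 37 to minute 53, minute 72 to minute 90, minute 122 to minute 130.
B, merged: minute 6 to minute 50, minute 78 to minute 85, minute 139 to minute 168.
minute 37 to minute 53 \ B = minute 50 to minute 53.
minute 72 to minute 90 \ B = minute 72 to minute 78, minute 85 to minute 90.
minute 122 to minute 130: nothing removed.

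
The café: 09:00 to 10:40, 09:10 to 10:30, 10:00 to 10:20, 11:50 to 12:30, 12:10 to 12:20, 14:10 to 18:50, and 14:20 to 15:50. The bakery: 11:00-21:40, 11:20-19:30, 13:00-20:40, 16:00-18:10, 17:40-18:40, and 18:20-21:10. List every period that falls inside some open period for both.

11:50–12:30, 14:10–18:50

Merge the first list: 09:00–10:40, 11:50–12:30, 14:10–18:50.
Merge the second list: 11:00–21:40.
09:00–10:40 falls entirely outside B.
11:50–12:30 overlaps B on 11:50–12:30.
14:10–18:50 overlaps B on 14:10–18:50.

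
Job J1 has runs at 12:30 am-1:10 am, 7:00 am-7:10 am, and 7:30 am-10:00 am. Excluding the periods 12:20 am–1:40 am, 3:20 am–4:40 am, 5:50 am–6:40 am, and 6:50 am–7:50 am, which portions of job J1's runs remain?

12:30 am–1:10 am: entirely removed.
7:00 am–7:10 am: entirely removed.
7:30 am–10:00 am \ B = 7:50 am–10:00 am.

7:50 am–10:00 am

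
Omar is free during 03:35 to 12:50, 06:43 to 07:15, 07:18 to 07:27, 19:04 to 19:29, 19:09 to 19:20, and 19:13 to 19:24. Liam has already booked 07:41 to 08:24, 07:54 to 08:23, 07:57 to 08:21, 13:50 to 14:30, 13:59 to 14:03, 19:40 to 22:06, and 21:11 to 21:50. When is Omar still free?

A, merged: 03:35–12:50, 19:04–19:29.
B, merged: 07:41–08:24, 13:50–14:30, 19:40–22:06.
03:35–12:50 \ B = 03:35–07:41, 08:24–12:50.
19:04–19:29: nothing removed.

03:35–07:41, 08:24–12:50, 19:04–19:29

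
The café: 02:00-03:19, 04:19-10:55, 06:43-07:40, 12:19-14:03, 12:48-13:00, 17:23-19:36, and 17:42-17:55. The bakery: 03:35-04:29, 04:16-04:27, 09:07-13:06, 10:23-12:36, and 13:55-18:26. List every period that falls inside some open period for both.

First set merges to 02:00-03:19, 04:19-10:55, 12:19-14:03, 17:23-19:36.
Second set merges to 03:35-04:29, 09:07-13:06, 13:55-18:26.
02:00-03:19 falls entirely outside B.
04:19-10:55 overlaps B on 04:19-04:29, 09:07-10:55.
12:19-14:03 overlaps B on 12:19-13:06, 13:55-14:03.
17:23-19:36 overlaps B on 17:23-18:26.

04:19-04:29, 09:07-10:55, 12:19-13:06, 13:55-14:03, 17:23-18:26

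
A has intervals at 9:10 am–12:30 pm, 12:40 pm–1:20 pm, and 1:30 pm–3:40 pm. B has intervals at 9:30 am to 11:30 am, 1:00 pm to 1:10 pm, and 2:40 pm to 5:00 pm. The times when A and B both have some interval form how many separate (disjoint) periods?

A ∩ B = 9:30 am-11:30 am, 1:00 pm-1:10 pm, 2:40 pm-3:40 pm.
That is 3 disjoint pieces.

3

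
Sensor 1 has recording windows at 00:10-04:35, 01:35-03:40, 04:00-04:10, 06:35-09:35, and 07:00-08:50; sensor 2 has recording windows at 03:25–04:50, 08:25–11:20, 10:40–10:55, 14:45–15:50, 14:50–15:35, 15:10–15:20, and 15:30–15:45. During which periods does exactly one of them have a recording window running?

First set merges to 00:10–04:35, 06:35–09:35.
Second set merges to 03:25–04:50, 08:25–11:20, 14:45–15:50.
A \ B = 00:10–03:25, 06:35–08:25.
B \ A = 04:35–04:50, 09:35–11:20, 14:45–15:50.
Union of the two gives the symmetric difference.

00:10–03:25, 04:35–04:50, 06:35–08:25, 09:35–11:20, 14:45–15:50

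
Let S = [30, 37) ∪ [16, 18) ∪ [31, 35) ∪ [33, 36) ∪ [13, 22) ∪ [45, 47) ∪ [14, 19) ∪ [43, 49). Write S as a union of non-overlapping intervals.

Sort by start: [13, 22), [14, 19), [16, 18), [30, 37), [31, 35), [33, 36), [43, 49), [45, 47).
[14, 19) overlaps/touches [13, 22) → extend to [13, 22).
[16, 18) overlaps/touches [13, 22) → extend to [13, 22).
[30, 37) is disjoint → start new block.
[31, 35) overlaps/touches [30, 37) → extend to [30, 37).
[33, 36) overlaps/touches [30, 37) → extend to [30, 37).
[43, 49) is disjoint → start new block.
[45, 47) overlaps/touches [43, 49) → extend to [43, 49).

[13, 22) ∪ [30, 37) ∪ [43, 49)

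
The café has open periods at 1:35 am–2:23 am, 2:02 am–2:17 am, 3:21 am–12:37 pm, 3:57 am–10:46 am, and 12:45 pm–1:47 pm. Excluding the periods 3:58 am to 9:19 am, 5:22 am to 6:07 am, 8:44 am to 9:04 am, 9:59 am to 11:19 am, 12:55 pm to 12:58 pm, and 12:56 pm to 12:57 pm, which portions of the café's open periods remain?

1:35 am–2:23 am, 3:21 am–3:58 am, 9:19 am–9:59 am, 11:19 am–12:37 pm, 12:45 pm–12:55 pm, 12:58 pm–1:47 pm

Merge the first list: 1:35 am–2:23 am, 3:21 am–12:37 pm, 12:45 pm–1:47 pm.
Merge the second list: 3:58 am–9:19 am, 9:59 am–11:19 am, 12:55 pm–12:58 pm.
1:35 am–2:23 am is untouched.
3:21 am–12:37 pm with B removed leaves 3:21 am–3:58 am, 9:19 am–9:59 am, 11:19 am–12:37 pm.
12:45 pm–1:47 pm with B removed leaves 12:45 pm–12:55 pm, 12:58 pm–1:47 pm.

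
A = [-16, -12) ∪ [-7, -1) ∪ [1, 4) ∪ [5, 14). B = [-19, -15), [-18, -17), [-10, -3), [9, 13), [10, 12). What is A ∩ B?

[-16, -15) ∪ [-7, -3) ∪ [9, 13)

B, merged: [-19, -15), [-10, -3), [9, 13).
[-16, -12) ∩ B → [-16, -15).
[-7, -1) ∩ B → [-7, -3).
[1, 4) meets no B interval.
[5, 14) ∩ B → [9, 13).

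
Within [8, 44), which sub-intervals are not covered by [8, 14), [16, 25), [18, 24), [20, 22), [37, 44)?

After merging, the occupied span is [8, 14), [16, 25), [37, 44).
Gaps within [8, 44): [14, 16), [25, 37).

[14, 16) ∪ [25, 37)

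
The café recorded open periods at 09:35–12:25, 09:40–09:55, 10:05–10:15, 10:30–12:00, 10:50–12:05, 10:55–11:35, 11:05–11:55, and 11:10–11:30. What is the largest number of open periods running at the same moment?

6

Walk the sorted start/end points keeping a running depth.
The depth first hits 6 at 11:10.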